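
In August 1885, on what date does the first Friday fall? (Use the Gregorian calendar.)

August 1, 1885 is a Saturday.
The first Friday is therefore August 7 (6 days later).

August 7, 1885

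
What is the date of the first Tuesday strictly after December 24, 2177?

Dec 24, 2177 is a Wednesday.
From Wednesday to the next Tuesday is 6 days.
Dec 24, 2177 + 6 = Dec 30, 2177.

December 30, 2177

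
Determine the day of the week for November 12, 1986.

Doomsday rule: the anchor day for the 1900s is Wednesday. For year 86: 86÷12 = 7 r 2, and 2÷4 = 0, so 7+2+0 = 9.
Wednesday + 9 ≡ Friday — that's 1986's doomsday.
In November the doomsday date is Nov 7.
Nov 12 is 5 days after Nov 7; 5 mod 7 = 5, so Friday + 5 = Wednesday.

Wednesday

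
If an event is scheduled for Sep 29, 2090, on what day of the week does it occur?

January 1, 2090 is a Sunday.
Jan 1, 2090 → Feb 1, 2090: 31 days (January has 31).
Feb 1, 2090 → Mar 1, 2090: 28 days (February has 28).
Mar 1, 2090 → Apr 1, 2090: 31 days (March has 31).
Apr 1, 2090 → May 1, 2090: 30 days (April has 30).
May 1, 2090 → Jun 1, 2090: 31 days (May has 31).
Jun 1, 2090 → Jul 1, 2090: 30 days (June has 30).
Jul 1, 2090 → Aug 1, 2090: 31 days (July has 31).
Aug 1, 2090 → Sep 1, 2090: 31 days (August has 31).
Sep 1, 2090 → Sep 29, 2090: 28 days.
Total: 271 days.
271 mod 7 = 5, so Sunday + 5 = Friday.

Friday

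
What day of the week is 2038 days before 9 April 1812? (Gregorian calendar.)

First find the weekday of Apr 9, 1812. Doomsday rule: the anchor day for the 1800s is Friday. For year 12: 12÷12 = 1 r 0, and 0÷4 = 0, so 1+0+0 = 1.
Friday + 1 ≡ Saturday — that's 1812's doomsday.
In April the doomsday date is Apr 4.
Apr 9 is 5 days after Apr 4; 5 mod 7 = 5, so Saturday + 5 = Thursday.
2038 mod 7 = 1, so 2038 days before a Thursday is Thursday − 1 = Wednesday.

Wednesday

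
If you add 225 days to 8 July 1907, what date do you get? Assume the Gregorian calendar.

Jul has 31 days: +24 → Aug 1, 1907 (201 left).
Aug has 31 days: +31 → Sep 1, 1907 (170 left).
Sep has 30 days: +30 → Oct 1, 1907 (140 left).
Oct has 31 days: +31 → Nov 1, 1907 (109 left).
Nov has 30 days: +30 → Dec 1, 1907 (79 left).
Dec has 31 days: +31 → Jan 1, 1908 (48 left).
Jan has 31 days: +31 → Feb 1, 1908 (17 left).
+17 → Feb 18, 1908.

February 18, 1908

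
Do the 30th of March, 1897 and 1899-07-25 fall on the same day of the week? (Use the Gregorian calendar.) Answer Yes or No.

From Mar 30, 1897 to Jul 25, 1899 is 847 days.
847 mod 7 = 0, so they are the same weekday.
(Mar 30, 1897 is a Tuesday; Jul 25, 1899 is a Tuesday.)

Yes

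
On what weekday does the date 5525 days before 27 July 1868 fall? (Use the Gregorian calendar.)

First find the weekday of Jul 27, 1868. Doomsday rule: the anchor day for the 1800s is Friday. For year 68: 68÷12 = 5 r 8, and 8÷4 = 2, so 5+8+2 = 15.
Friday + 15 ≡ Saturday — that's 1868's doomsday.
In July the doomsday date is Jul 11.
Jul 27 is 16 days after Jul 11; 16 mod 7 = 2, so Saturday + 2 = Monday.
5525 mod 7 = 2, so 5525 days before a Monday is Monday − 2 = Saturday.

Saturday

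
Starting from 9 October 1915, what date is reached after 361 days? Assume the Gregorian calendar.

Oct has 31 days: +23 → Nov 1, 1915 (338 left).
Nov has 30 days: +30 → Dec 1, 1915 (308 left).
Dec has 31 days: +31 → Jan 1, 1916 (277 left).
Jan has 31 days: +31 → Feb 1, 1916 (246 left).
Feb has 29 days: +29 → Mar 1, 1916 (217 left).
Mar has 31 days: +31 → Apr 1, 1916 (186 left).
Apr has 30 days: +30 → May 1, 1916 (156 left).
May has 31 days: +31 → Jun 1, 1916 (125 left).
Jun has 30 days: +30 → Jul 1, 1916 (95 left).
Jul has 31 days: +31 → Aug 1, 1916 (64 left).
Aug has 31 days: +31 → Sep 1, 1916 (33 left).
Sep has 30 days: +30 → Oct 1, 1916 (3 left).
+3 → Oct 4, 1916.

October 4, 1916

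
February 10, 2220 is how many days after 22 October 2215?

1572

Oct 22, 2215 → Oct 22, 2216: 366 days (Feb 29, 2216 is in that span).
Oct 22, 2216 → Oct 22, 2217: 365 days.
Oct 22, 2217 → Oct 22, 2218: 365 days.
Oct 22, 2218 → Oct 22, 2219: 365 days.
Oct 22, 2219 → Nov 22, 2219: 31 days (October has 31).
Nov 22, 2219 → Dec 22, 2219: 30 days (November has 30).
Dec 22, 2219 → Jan 22, 2220: 31 days (December has 31).
Jan 22, 2220 → Feb 10, 2220: 19 days.
Total: 1572 days.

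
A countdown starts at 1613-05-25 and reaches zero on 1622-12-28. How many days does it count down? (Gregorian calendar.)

3504

May 25, 1613 → May 25, 1614: 365 days.
May 25, 1614 → May 25, 1615: 365 days.
May 25, 1615 → May 25, 1616: 366 days (Feb 29, 1616 is in that span).
May 25, 1616 → May 25, 1617: 365 days.
May 25, 1617 → May 25, 1618: 365 days.
May 25, 1618 → May 25, 1619: 365 days.
May 25, 1619 → May 25, 1620: 366 days (Feb 29, 1620 is in that span).
May 25, 1620 → May 25, 1621: 365 days.
May 25, 1621 → May 25, 1622: 365 days.
May 25, 1622 → Jun 25, 1622: 31 days (May has 31).
Jun 25, 1622 → Jul 25, 1622: 30 days (June has 30).
Jul 25, 1622 → Aug 25, 1622: 31 days (July has 31).
Aug 25, 1622 → Sep 25, 1622: 31 days (August has 31).
Sep 25, 1622 → Oct 25, 1622: 30 days (September has 30).
Oct 25, 1622 → Nov 25, 1622: 31 days (October has 31).
Nov 25, 1622 → Dec 25, 1622: 30 days (November has 30).
Dec 25, 1622 → Dec 28, 1622: 3 days.
Total: 3504 days.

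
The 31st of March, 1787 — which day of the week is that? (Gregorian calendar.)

Saturday

Doomsday rule: the anchor day for the 1700s is Sunday. For year 87: 87÷12 = 7 r 3, and 3÷4 = 0, so 7+3+0 = 10.
Sunday + 10 ≡ Wednesday — that's 1787's doomsday.
In March the doomsday date is Mar 14.
Mar 31 is 17 days after Mar 14; 17 mod 7 = 3, so Wednesday + 3 = Saturday.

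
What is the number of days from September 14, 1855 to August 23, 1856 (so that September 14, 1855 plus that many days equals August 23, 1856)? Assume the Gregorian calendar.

Sep 14, 1855 → Oct 14, 1855: 30 days (September has 30).
Oct 14, 1855 → Nov 14, 1855: 31 days (October has 31).
Nov 14, 1855 → Dec 14, 1855: 30 days (November has 30).
Dec 14, 1855 → Jan 14, 1856: 31 days (December has 31).
Jan 14, 1856 → Feb 14, 1856: 31 days (January has 31).
Feb 14, 1856 → Mar 14, 1856: 29 days (February has 29).
Mar 14, 1856 → Apr 14, 1856: 31 days (March has 31).
Apr 14, 1856 → May 14, 1856: 30 days (April has 30).
May 14, 1856 → Jun 14, 1856: 31 days (May has 31).
Jun 14, 1856 → Jul 14, 1856: 30 days (June has 30).
Jul 14, 1856 → Aug 14, 1856: 31 days (July has 31).
Aug 14, 1856 → Aug 23, 1856: 9 days.
Total: 344 days.

344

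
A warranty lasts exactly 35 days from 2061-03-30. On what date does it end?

May 4, 2061

Mar has 31 days: +2 → Apr 1, 2061 (33 left).
Apr has 30 days: +30 → May 1, 2061 (3 left).
+3 → May 4, 2061.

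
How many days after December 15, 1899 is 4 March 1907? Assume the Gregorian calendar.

2635

Dec 15, 1899 → Dec 15, 1900: 365 days.
Dec 15, 1900 → Dec 15, 1901: 365 days.
Dec 15, 1901 → Dec 15, 1902: 365 days.
Dec 15, 1902 → Dec 15, 1903: 365 days.
Dec 15, 1903 → Dec 15, 1904: 366 days (Feb 29, 1904 is in that span).
Dec 15, 1904 → Dec 15, 1905: 365 days.
Dec 15, 1905 → Dec 15, 1906: 365 days.
Dec 15, 1906 → Jan 15, 1907: 31 days (December has 31).
Jan 15, 1907 → Feb 15, 1907: 31 days (January has 31).
Feb 15, 1907 → Mar 4, 1907: 17 days.
Total: 2635 days.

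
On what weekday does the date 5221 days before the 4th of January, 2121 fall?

Sunday

First find the weekday of Jan 4, 2121. Doomsday rule: the anchor day for the 2100s is Sunday. For year 21: 21÷12 = 1 r 9, and 9÷4 = 2, so 1+9+2 = 12.
Sunday + 12 ≡ Friday — that's 2121's doomsday.
In January the doomsday date is Jan 3 (2121 is not a leap year).
Jan 4 is 1 day after Jan 3; 1 mod 7 = 1, so Friday + 1 = Saturday.
5221 mod 7 = 6, so 5221 days before a Saturday is Saturday − 6 = Sunday.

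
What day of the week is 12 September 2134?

Sunday

Doomsday rule: the anchor day for the 2100s is Sunday. For year 34: 34÷12 = 2 r 10, and 10÷4 = 2, so 2+10+2 = 14.
Sunday + 14 ≡ Sunday — that's 2134's doomsday.
In September the doomsday date is Sep 5.
Sep 12 is 7 days after Sep 5; 7 mod 7 = 0, so Sunday + 0 = Sunday.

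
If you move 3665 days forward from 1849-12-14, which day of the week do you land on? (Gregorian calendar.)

Tuesday

Dec 14, 1849 is a Friday.
3665 mod 7 = 4, so 3665 days after a Friday is Friday + 4 = Tuesday.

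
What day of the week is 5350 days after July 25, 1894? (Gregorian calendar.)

Jul 25, 1894 is a Wednesday.
5350 mod 7 = 2, so 5350 days after a Wednesday is Wednesday + 2 = Friday.

Friday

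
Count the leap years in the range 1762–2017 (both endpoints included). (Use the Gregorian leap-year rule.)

62

Multiples of 4 in [1762,2017]: 64.
Of those, multiples of 100: 3 (not leap unless ÷400).
Multiples of 400: 1.
Leap years = 64 − 3 + 1 = 62.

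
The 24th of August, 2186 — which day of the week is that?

Thursday

January 1, 2186 is a Sunday.
Jan 1, 2186 → Feb 1, 2186: 31 days (January has 31).
Feb 1, 2186 → Mar 1, 2186: 28 days (February has 28).
Mar 1, 2186 → Apr 1, 2186: 31 days (March has 31).
Apr 1, 2186 → May 1, 2186: 30 days (April has 30).
May 1, 2186 → Jun 1, 2186: 31 days (May has 31).
Jun 1, 2186 → Jul 1, 2186: 30 days (June has 30).
Jul 1, 2186 → Aug 1, 2186: 31 days (July has 31).
Aug 1, 2186 → Aug 24, 2186: 23 days.
Total: 235 days.
235 mod 7 = 4, so Sunday + 4 = Thursday.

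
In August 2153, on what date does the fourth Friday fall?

August 1, 2153 is a Wednesday.
The first Friday is therefore August 3 (2 days later).
The fourth Friday is 3 + 3×7 = August 24.

August 24, 2153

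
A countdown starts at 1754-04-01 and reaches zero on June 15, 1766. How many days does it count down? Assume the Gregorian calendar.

Apr 1, 1754 → Apr 1, 1755: 365 days.
Apr 1, 1755 → Apr 1, 1756: 366 days (Feb 29, 1756 is in that span).
Apr 1, 1756 → Apr 1, 1757: 365 days.
Apr 1, 1757 → Apr 1, 1758: 365 days.
Apr 1, 1758 → Apr 1, 1759: 365 days.
Apr 1, 1759 → Apr 1, 1760: 366 days (Feb 29, 1760 is in that span).
Apr 1, 1760 → Apr 1, 1761: 365 days.
Apr 1, 1761 → Apr 1, 1762: 365 days.
Apr 1, 1762 → Apr 1, 1763: 365 days.
Apr 1, 1763 → Apr 1, 1764: 366 days (Feb 29, 1764 is in that span).
Apr 1, 1764 → Apr 1, 1765: 365 days.
Apr 1, 1765 → Apr 1, 1766: 365 days.
Apr 1, 1766 → May 1, 1766: 30 days (April has 30).
May 1, 1766 → Jun 1, 1766: 31 days (May has 31).
Jun 1, 1766 → Jun 15, 1766: 14 days.
Total: 4458 days.

4458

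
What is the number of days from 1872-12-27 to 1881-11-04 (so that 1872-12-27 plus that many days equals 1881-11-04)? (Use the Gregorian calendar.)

3234

Dec 27, 1872 → Dec 27, 1873: 365 days.
Dec 27, 1873 → Dec 27, 1874: 365 days.
Dec 27, 1874 → Dec 27, 1875: 365 days.
Dec 27, 1875 → Dec 27, 1876: 366 days (Feb 29, 1876 is in that span).
Dec 27, 1876 → Dec 27, 1877: 365 days.
Dec 27, 1877 → Dec 27, 1878: 365 days.
Dec 27, 1878 → Dec 27, 1879: 365 days.
Dec 27, 1879 → Dec 27, 1880: 366 days (Feb 29, 1880 is in that span).
Dec 27, 1880 → Jan 27, 1881: 31 days (December has 31).
Jan 27, 1881 → Feb 27, 1881: 31 days (January has 31).
Feb 27, 1881 → Mar 27, 1881: 28 days (February has 28).
Mar 27, 1881 → Apr 27, 1881: 31 days (March has 31).
Apr 27, 1881 → May 27, 1881: 30 days (April has 30).
May 27, 1881 → Jun 27, 1881: 31 days (May has 31).
Jun 27, 1881 → Jul 27, 1881: 30 days (June has 30).
Jul 27, 1881 → Aug 27, 1881: 31 days (July has 31).
Aug 27, 1881 → Sep 27, 1881: 31 days (August has 31).
Sep 27, 1881 → Oct 27, 1881: 30 days (September has 30).
Oct 27, 1881 → Nov 4, 1881: 8 days.
Total: 3234 days.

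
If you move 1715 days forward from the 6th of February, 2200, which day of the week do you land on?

Thursday

Feb 6, 2200 is a Thursday.
1715 mod 7 = 0, so 1715 days after a Thursday is Thursday + 0 = Thursday.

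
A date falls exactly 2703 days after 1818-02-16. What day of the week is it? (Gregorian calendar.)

Feb 16, 1818 is a Monday.
2703 mod 7 = 1, so 2703 days after a Monday is Monday + 1 = Tuesday.

Tuesday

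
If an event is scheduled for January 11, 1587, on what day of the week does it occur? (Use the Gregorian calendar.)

Sunday

Doomsday rule: the anchor day for the 1500s is Wednesday. For year 87: 87÷12 = 7 r 3, and 3÷4 = 0, so 7+3+0 = 10.
Wednesday + 10 ≡ Saturday — that's 1587's doomsday.
In January the doomsday date is Jan 3 (1587 is not a leap year).
Jan 11 is 8 days after Jan 3; 8 mod 7 = 1, so Saturday + 1 = Sunday.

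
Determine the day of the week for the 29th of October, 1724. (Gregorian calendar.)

Sunday

Doomsday rule: the anchor day for the 1700s is Sunday. For year 24: 24÷12 = 2 r 0, and 0÷4 = 0, so 2+0+0 = 2.
Sunday + 2 ≡ Tuesday — that's 1724's doomsday.
In October the doomsday date is Oct 10.
Oct 29 is 19 days after Oct 10; 19 mod 7 = 5, so Tuesday + 5 = Sunday.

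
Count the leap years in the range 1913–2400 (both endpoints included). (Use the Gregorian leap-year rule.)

Multiples of 4 in [1913,2400]: 122.
Of those, multiples of 100: 5 (not leap unless ÷400).
Multiples of 400: 2.
Leap years = 122 − 5 + 2 = 119.

119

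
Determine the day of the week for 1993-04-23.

Friday

Doomsday rule: the anchor day for the 1900s is Wednesday. For year 93: 93÷12 = 7 r 9, and 9÷4 = 2, so 7+9+2 = 18.
Wednesday + 18 ≡ Sunday — that's 1993's doomsday.
In April the doomsday date is Apr 4.
Apr 23 is 19 days after Apr 4; 19 mod 7 = 5, so Sunday + 5 = Friday.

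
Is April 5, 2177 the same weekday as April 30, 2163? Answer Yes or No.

Yes

From Apr 30, 2163 to Apr 5, 2177 is 5089 days.
5089 mod 7 = 0, so they are the same weekday.
(Apr 30, 2163 is a Saturday; Apr 5, 2177 is a Saturday.)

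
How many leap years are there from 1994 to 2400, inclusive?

99

Multiples of 4 in [1994,2400]: 102.
Of those, multiples of 100: 5 (not leap unless ÷400).
Multiples of 400: 2.
Leap years = 102 − 5 + 2 = 99.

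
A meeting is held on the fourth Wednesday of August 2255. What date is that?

August 1, 2255 is a Wednesday.
The first Wednesday is therefore August 1 (same day).
The fourth Wednesday is 1 + 3×7 = August 22.

August 22, 2255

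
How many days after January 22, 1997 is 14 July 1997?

173

Jan 22, 1997 → Feb 22, 1997: 31 days (January has 31).
Feb 22, 1997 → Mar 22, 1997: 28 days (February has 28).
Mar 22, 1997 → Apr 22, 1997: 31 days (March has 31).
Apr 22, 1997 → May 22, 1997: 30 days (April has 30).
May 22, 1997 → Jun 22, 1997: 31 days (May has 31).
Jun 22, 1997 → Jul 14, 1997: 22 days.
Total: 173 days.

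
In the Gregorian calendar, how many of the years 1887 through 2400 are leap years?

Multiples of 4 in [1887,2400]: 129.
Of those, multiples of 100: 6 (not leap unless ÷400).
Multiples of 400: 2.
Leap years = 129 − 6 + 2 = 125.

125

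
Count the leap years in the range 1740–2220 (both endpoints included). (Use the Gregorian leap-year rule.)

117

Multiples of 4 in [1740,2220]: 121.
Of those, multiples of 100: 5 (not leap unless ÷400).
Multiples of 400: 1.
Leap years = 121 − 5 + 1 = 117.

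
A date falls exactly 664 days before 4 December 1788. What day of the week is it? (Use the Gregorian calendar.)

First find the weekday of Dec 4, 1788. Doomsday rule: the anchor day for the 1700s is Sunday. For year 88: 88÷12 = 7 r 4, and 4÷4 = 1, so 7+4+1 = 12.
Sunday + 12 ≡ Friday — that's 1788's doomsday.
In December the doomsday date is Dec 12.
Dec 4 is 8 days before Dec 12; 8 mod 7 = 1, so Friday − 1 = Thursday.
664 mod 7 = 6, so 664 days before a Thursday is Thursday − 6 = Friday.

Friday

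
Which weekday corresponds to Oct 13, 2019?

Doomsday rule: the anchor day for the 2000s is Tuesday. For year 19: 19÷12 = 1 r 7, and 7÷4 = 1, so 1+7+1 = 9.
Tuesday + 9 ≡ Thursday — that's 2019's doomsday.
In October the doomsday date is Oct 10.
Oct 13 is 3 days after Oct 10; 3 mod 7 = 3, so Thursday + 3 = Sunday.

Sunday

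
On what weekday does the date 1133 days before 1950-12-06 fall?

Thursday

First find the weekday of Dec 6, 1950. Doomsday rule: the anchor day for the 1900s is Wednesday. For year 50: 50÷12 = 4 r 2, and 2÷4 = 0, so 4+2+0 = 6.
Wednesday + 6 ≡ Tuesday — that's 1950's doomsday.
In December the doomsday date is Dec 12.
Dec 6 is 6 days before Dec 12; 6 mod 7 = 6, so Tuesday − 6 = Wednesday.
1133 mod 7 = 6, so 1133 days before a Wednesday is Wednesday − 6 = Thursday.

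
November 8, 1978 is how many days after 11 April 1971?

2768

Apr 11, 1971 → Apr 11, 1972: 366 days (Feb 29, 1972 is in that span).
Apr 11, 1972 → Apr 11, 1973: 365 days.
Apr 11, 1973 → Apr 11, 1974: 365 days.
Apr 11, 1974 → Apr 11, 1975: 365 days.
Apr 11, 1975 → Apr 11, 1976: 366 days (Feb 29, 1976 is in that span).
Apr 11, 1976 → Apr 11, 1977: 365 days.
Apr 11, 1977 → Apr 11, 1978: 365 days.
Apr 11, 1978 → May 11, 1978: 30 days (April has 30).
May 11, 1978 → Jun 11, 1978: 31 days (May has 31).
Jun 11, 1978 → Jul 11, 1978: 30 days (June has 30).
Jul 11, 1978 → Aug 11, 1978: 31 days (July has 31).
Aug 11, 1978 → Sep 11, 1978: 31 days (August has 31).
Sep 11, 1978 → Oct 11, 1978: 30 days (September has 30).
Oct 11, 1978 → Nov 8, 1978: 28 days.
Total: 2768 days.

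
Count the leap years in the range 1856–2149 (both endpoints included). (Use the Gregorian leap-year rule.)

Multiples of 4 in [1856,2149]: 74.
Of those, multiples of 100: 3 (not leap unless ÷400).
Multiples of 400: 1.
Leap years = 74 − 3 + 1 = 72.

72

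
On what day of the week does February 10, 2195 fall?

Doomsday rule: the anchor day for the 2100s is Sunday. For year 95: 95÷12 = 7 r 11, and 11÷4 = 2, so 7+11+2 = 20.
Sunday + 20 ≡ Saturday — that's 2195's doomsday.
In February the doomsday date is Feb 28 (2195 is not a leap year).
Feb 10 is 18 days before Feb 28; 18 mod 7 = 4, so Saturday − 4 = Tuesday.

Tuesday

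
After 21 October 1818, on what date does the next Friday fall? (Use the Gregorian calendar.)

October 23, 1818

Oct 21, 1818 is a Wednesday.
From Wednesday to the next Friday is 2 days.
Oct 21, 1818 + 2 = Oct 23, 1818.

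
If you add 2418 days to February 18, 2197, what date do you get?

October 4, 2203

+365 (one year) → Feb 18, 2198 (2053 left).
+365 (one year) → Feb 18, 2199 (1688 left).
+365 (one year) → Feb 18, 2200 (1323 left).
+365 (one year) → Feb 18, 2201 (958 left).
+365 (one year) → Feb 18, 2202 (593 left).
+365 (one year) → Feb 18, 2203 (228 left).
Feb has 28 days: +11 → Mar 1, 2203 (217 left).
Mar has 31 days: +31 → Apr 1, 2203 (186 left).
Apr has 30 days: +30 → May 1, 2203 (156 left).
May has 31 days: +31 → Jun 1, 2203 (125 left).
Jun has 30 days: +30 → Jul 1, 2203 (95 left).
Jul has 31 days: +31 → Aug 1, 2203 (64 left).
Aug has 31 days: +31 → Sep 1, 2203 (33 left).
Sep has 30 days: +30 → Oct 1, 2203 (3 left).
+3 → Oct 4, 2203.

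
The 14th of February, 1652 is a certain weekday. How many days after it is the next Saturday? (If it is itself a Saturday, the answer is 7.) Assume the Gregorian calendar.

Feb 14, 1652 is a Wednesday.
From Wednesday to the next Saturday is 3 days.

3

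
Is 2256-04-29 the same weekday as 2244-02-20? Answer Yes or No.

Yes

From Feb 20, 2244 to Apr 29, 2256 is 4452 days.
4452 mod 7 = 0, so they are the same weekday.
(Feb 20, 2244 is a Tuesday; Apr 29, 2256 is a Tuesday.)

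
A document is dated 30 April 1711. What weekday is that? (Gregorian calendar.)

Doomsday rule: the anchor day for the 1700s is Sunday. For year 11: 11÷12 = 0 r 11, and 11÷4 = 2, so 0+11+2 = 13.
Sunday + 13 ≡ Saturday — that's 1711's doomsday.
In April the doomsday date is Apr 4.
Apr 30 is 26 days after Apr 4; 26 mod 7 = 5, so Saturday + 5 = Thursday.

Thursday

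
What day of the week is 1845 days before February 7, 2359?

First find the weekday of Feb 7, 2359. Doomsday rule: the anchor day for the 2300s is Wednesday. For year 59: 59÷12 = 4 r 11, and 11÷4 = 2, so 4+11+2 = 17.
Wednesday + 17 ≡ Saturday — that's 2359's doomsday.
In February the doomsday date is Feb 28 (2359 is not a leap year).
Feb 7 is 21 days before Feb 28; 21 mod 7 = 0, so Saturday − 0 = Saturday.
1845 mod 7 = 4, so 1845 days before a Saturday is Saturday − 4 = Tuesday.

Tuesday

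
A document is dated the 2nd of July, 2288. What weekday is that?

Doomsday rule: the anchor day for the 2200s is Friday. For year 88: 88÷12 = 7 r 4, and 4÷4 = 1, so 7+4+1 = 12.
Friday + 12 ≡ Wednesday — that's 2288's doomsday.
In July the doomsday date is Jul 11.
Jul 2 is 9 days before Jul 11; 9 mod 7 = 2, so Wednesday − 2 = Monday.

Monday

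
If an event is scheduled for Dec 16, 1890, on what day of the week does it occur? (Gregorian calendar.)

Tuesday

Doomsday rule: the anchor day for the 1800s is Friday. For year 90: 90÷12 = 7 r 6, and 6÷4 = 1, so 7+6+1 = 14.
Friday + 14 ≡ Friday — that's 1890's doomsday.
In December the doomsday date is Dec 12.
Dec 16 is 4 days after Dec 12; 4 mod 7 = 4, so Friday + 4 = Tuesday.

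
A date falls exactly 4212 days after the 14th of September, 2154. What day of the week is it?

Thursday

First find the weekday of Sep 14, 2154. Doomsday rule: the anchor day for the 2100s is Sunday. For year 54: 54÷12 = 4 r 6, and 6÷4 = 1, so 4+6+1 = 11.
Sunday + 11 ≡ Thursday — that's 2154's doomsday.
In September the doomsday date is Sep 5.
Sep 14 is 9 days after Sep 5; 9 mod 7 = 2, so Thursday + 2 = Saturday.
4212 mod 7 = 5, so 4212 days after a Saturday is Saturday + 5 = Thursday.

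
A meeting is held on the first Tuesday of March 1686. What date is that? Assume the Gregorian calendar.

March 1, 1686 is a Friday.
The first Tuesday is therefore March 5 (4 days later).

March 5, 1686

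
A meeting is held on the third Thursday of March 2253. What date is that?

March 1, 2253 is a Tuesday.
The first Thursday is therefore March 3 (2 days later).
The third Thursday is 3 + 2×7 = March 17.

March 17, 2253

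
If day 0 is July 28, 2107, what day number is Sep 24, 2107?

58

Jul 28, 2107 → Aug 28, 2107: 31 days (July has 31).
Aug 28, 2107 → Sep 24, 2107: 27 days.
Total: 58 days.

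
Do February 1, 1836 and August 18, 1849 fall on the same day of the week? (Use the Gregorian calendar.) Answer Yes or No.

From Feb 1, 1836 to Aug 18, 1849 is 4947 days.
4947 mod 7 = 5, so they are different weekdays.
(Feb 1, 1836 is a Monday; Aug 18, 1849 is a Saturday.)

No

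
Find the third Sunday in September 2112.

September 1, 2112 is a Thursday.
The first Sunday is therefore September 4 (3 days later).
The third Sunday is 4 + 2×7 = September 18.

September 18, 2112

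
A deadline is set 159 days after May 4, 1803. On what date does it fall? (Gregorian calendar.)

October 10, 1803

May has 31 days: +28 → Jun 1, 1803 (131 left).
Jun has 30 days: +30 → Jul 1, 1803 (101 left).
Jul has 31 days: +31 → Aug 1, 1803 (70 left).
Aug has 31 days: +31 → Sep 1, 1803 (39 left).
Sep has 30 days: +30 → Oct 1, 1803 (9 left).
+9 → Oct 10, 1803.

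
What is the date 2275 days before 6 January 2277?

−366 (one year; includes Feb 29, 2276) → Jan 6, 2276 (1909 left).
−365 (one year) → Jan 6, 2275 (1544 left).
−365 (one year) → Jan 6, 2274 (1179 left).
−365 (one year) → Jan 6, 2273 (814 left).
−366 (one year; includes Feb 29, 2272) → Jan 6, 2272 (448 left).
−365 (one year) → Jan 6, 2271 (83 left).
−6 → Dec 31, 2270 (end of Dec, 31 days; 77 left).
−31 → Nov 30, 2270 (end of Nov, 30 days; 46 left).
−30 → Oct 31, 2270 (end of Oct, 31 days; 16 left).
−16 → Oct 15, 2270.

October 15, 2270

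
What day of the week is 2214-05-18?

Doomsday rule: the anchor day for the 2200s is Friday. For year 14: 14÷12 = 1 r 2, and 2÷4 = 0, so 1+2+0 = 3.
Friday + 3 ≡ Monday — that's 2214's doomsday.
In May the doomsday date is May 9.
May 18 is 9 days after May 9; 9 mod 7 = 2, so Monday + 2 = Wednesday.

Wednesday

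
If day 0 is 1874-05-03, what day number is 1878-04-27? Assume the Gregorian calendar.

May 3, 1874 → May 3, 1875: 365 days.
May 3, 1875 → May 3, 1876: 366 days (Feb 29, 1876 is in that span).
May 3, 1876 → May 3, 1877: 365 days.
May 3, 1877 → Jun 3, 1877: 31 days (May has 31).
Jun 3, 1877 → Jul 3, 1877: 30 days (June has 30).
Jul 3, 1877 → Aug 3, 1877: 31 days (July has 31).
Aug 3, 1877 → Sep 3, 1877: 31 days (August has 31).
Sep 3, 1877 → Oct 3, 1877: 30 days (September has 30).
Oct 3, 1877 → Nov 3, 1877: 31 days (October has 31).
Nov 3, 1877 → Dec 3, 1877: 30 days (November has 30).
Dec 3, 1877 → Jan 3, 1878: 31 days (December has 31).
Jan 3, 1878 → Feb 3, 1878: 31 days (January has 31).
Feb 3, 1878 → Mar 3, 1878: 28 days (February has 28).
Mar 3, 1878 → Apr 3, 1878: 31 days (March has 31).
Apr 3, 1878 → Apr 27, 1878: 24 days.
Total: 1455 days.

1455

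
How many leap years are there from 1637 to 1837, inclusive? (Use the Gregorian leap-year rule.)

Multiples of 4 in [1637,1837]: 50.
Of those, multiples of 100: 2 (not leap unless ÷400).
Multiples of 400: 0.
Leap years = 50 − 2 + 0 = 48.

48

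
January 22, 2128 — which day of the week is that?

Thursday

January 1, 2128 is a Thursday.
Jan 1, 2128 → Jan 22, 2128: 21 days.
Total: 21 days.
21 mod 7 = 0, so Thursday + 0 = Thursday.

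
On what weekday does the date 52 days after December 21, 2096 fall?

First find the weekday of Dec 21, 2096. Doomsday rule: the anchor day for the 2000s is Tuesday. For year 96: 96÷12 = 8 r 0, and 0÷4 = 0, so 8+0+0 = 8.
Tuesday + 8 ≡ Wednesday — that's 2096's doomsday.
In December the doomsday date is Dec 12.
Dec 21 is 9 days after Dec 12; 9 mod 7 = 2, so Wednesday + 2 = Friday.
52 mod 7 = 3, so 52 days after a Friday is Friday + 3 = Monday.

Monday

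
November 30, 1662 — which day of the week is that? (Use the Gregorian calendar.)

Thursday

Doomsday rule: the anchor day for the 1600s is Tuesday. For year 62: 62÷12 = 5 r 2, and 2÷4 = 0, so 5+2+0 = 7.
Tuesday + 7 ≡ Tuesday — that's 1662's doomsday.
In November the doomsday date is Nov 7.
Nov 30 is 23 days after Nov 7; 23 mod 7 = 2, so Tuesday + 2 = Thursday.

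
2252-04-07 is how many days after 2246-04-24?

2175

Apr 24, 2246 → Apr 24, 2247: 365 days.
Apr 24, 2247 → Apr 24, 2248: 366 days (Feb 29, 2248 is in that span).
Apr 24, 2248 → Apr 24, 2249: 365 days.
Apr 24, 2249 → Apr 24, 2250: 365 days.
Apr 24, 2250 → Apr 24, 2251: 365 days.
Apr 24, 2251 → May 24, 2251: 30 days (April has 30).
May 24, 2251 → Jun 24, 2251: 31 days (May has 31).
Jun 24, 2251 → Jul 24, 2251: 30 days (June has 30).
Jul 24, 2251 → Aug 24, 2251: 31 days (July has 31).
Aug 24, 2251 → Sep 24, 2251: 31 days (August has 31).
Sep 24, 2251 → Oct 24, 2251: 30 days (September has 30).
Oct 24, 2251 → Nov 24, 2251: 31 days (October has 31).
Nov 24, 2251 → Dec 24, 2251: 30 days (November has 30).
Dec 24, 2251 → Jan 24, 2252: 31 days (December has 31).
Jan 24, 2252 → Feb 24, 2252: 31 days (January has 31).
Feb 24, 2252 → Mar 24, 2252: 29 days (February has 29).
Mar 24, 2252 → Apr 7, 2252: 14 days.
Total: 2175 days.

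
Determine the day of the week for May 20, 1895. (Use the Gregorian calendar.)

Monday

Doomsday rule: the anchor day for the 1800s is Friday. For year 95: 95÷12 = 7 r 11, and 11÷4 = 2, so 7+11+2 = 20.
Friday + 20 ≡ Thursday — that's 1895's doomsday.
In May the doomsday date is May 9.
May 20 is 11 days after May 9; 11 mod 7 = 4, so Thursday + 4 = Monday.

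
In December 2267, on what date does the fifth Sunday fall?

December 29, 2267

December 1, 2267 is a Sunday.
The first Sunday is therefore December 1 (same day).
The fifth Sunday is 1 + 4×7 = December 29.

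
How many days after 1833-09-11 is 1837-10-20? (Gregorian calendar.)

Sep 11, 1833 → Sep 11, 1834: 365 days.
Sep 11, 1834 → Sep 11, 1835: 365 days.
Sep 11, 1835 → Sep 11, 1836: 366 days (Feb 29, 1836 is in that span).
Sep 11, 1836 → Sep 11, 1837: 365 days.
Sep 11, 1837 → Oct 11, 1837: 30 days (September has 30).
Oct 11, 1837 → Oct 20, 1837: 9 days.
Total: 1500 days.

1500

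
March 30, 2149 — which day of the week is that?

Doomsday rule: the anchor day for the 2100s is Sunday. For year 49: 49÷12 = 4 r 1, and 1÷4 = 0, so 4+1+0 = 5.
Sunday + 5 ≡ Friday — that's 2149's doomsday.
In March the doomsday date is Mar 14.
Mar 30 is 16 days after Mar 14; 16 mod 7 = 2, so Friday + 2 = Sunday.

Sunday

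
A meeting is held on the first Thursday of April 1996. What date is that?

April 1, 1996 is a Monday.
The first Thursday is therefore April 4 (3 days later).

April 4, 1996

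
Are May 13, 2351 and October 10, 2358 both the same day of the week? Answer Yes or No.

From May 13, 2351 to Oct 10, 2358 is 2707 days.
2707 mod 7 = 5, so they are different weekdays.
(May 13, 2351 is a Sunday; Oct 10, 2358 is a Friday.)

No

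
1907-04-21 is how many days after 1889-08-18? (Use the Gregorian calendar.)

Aug 18, 1889 → Aug 18, 1890: 365 days.
Aug 18, 1890 → Aug 18, 1891: 365 days.
Aug 18, 1891 → Aug 18, 1892: 366 days (Feb 29, 1892 is in that span).
Aug 18, 1892 → Aug 18, 1893: 365 days.
Aug 18, 1893 → Aug 18, 1894: 365 days.
Aug 18, 1894 → Aug 18, 1895: 365 days.
Aug 18, 1895 → Aug 18, 1896: 366 days (Feb 29, 1896 is in that span).
Aug 18, 1896 → Aug 18, 1897: 365 days.
Aug 18, 1897 → Aug 18, 1898: 365 days.
Aug 18, 1898 → Aug 18, 1899: 365 days.
Aug 18, 1899 → Aug 18, 1900: 365 days.
Aug 18, 1900 → Aug 18, 1901: 365 days.
Aug 18, 1901 → Aug 18, 1902: 365 days.
Aug 18, 1902 → Aug 18, 1903: 365 days.
Aug 18, 1903 → Aug 18, 1904: 366 days (Feb 29, 1904 is in that span).
Aug 18, 1904 → Aug 18, 1905: 365 days.
Aug 18, 1905 → Aug 18, 1906: 365 days.
Aug 18, 1906 → Sep 18, 1906: 31 days (August has 31).
Sep 18, 1906 → Oct 18, 1906: 30 days (September has 30).
Oct 18, 1906 → Nov 18, 1906: 31 days (October has 31).
Nov 18, 1906 → Dec 18, 1906: 30 days (November has 30).
Dec 18, 1906 → Jan 18, 1907: 31 days (December has 31).
Jan 18, 1907 → Feb 18, 1907: 31 days (January has 31).
Feb 18, 1907 → Mar 18, 1907: 28 days (February has 28).
Mar 18, 1907 → Apr 18, 1907: 31 days (March has 31).
Apr 18, 1907 → Apr 21, 1907: 3 days.
Total: 6454 days.

6454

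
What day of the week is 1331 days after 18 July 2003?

Saturday

Jul 18, 2003 is a Friday.
1331 mod 7 = 1, so 1331 days after a Friday is Friday + 1 = Saturday.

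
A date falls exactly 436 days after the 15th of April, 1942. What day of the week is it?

Friday

Apr 15, 1942 is a Wednesday.
436 mod 7 = 2, so 436 days after a Wednesday is Wednesday + 2 = Friday.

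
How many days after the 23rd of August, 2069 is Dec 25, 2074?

1950

Aug 23, 2069 → Aug 23, 2070: 365 days.
Aug 23, 2070 → Aug 23, 2071: 365 days.
Aug 23, 2071 → Aug 23, 2072: 366 days (Feb 29, 2072 is in that span).
Aug 23, 2072 → Aug 23, 2073: 365 days.
Aug 23, 2073 → Aug 23, 2074: 365 days.
Aug 23, 2074 → Sep 23, 2074: 31 days (August has 31).
Sep 23, 2074 → Oct 23, 2074: 30 days (September has 30).
Oct 23, 2074 → Nov 23, 2074: 31 days (October has 31).
Nov 23, 2074 → Dec 23, 2074: 30 days (November has 30).
Dec 23, 2074 → Dec 25, 2074: 2 days.
Total: 1950 days.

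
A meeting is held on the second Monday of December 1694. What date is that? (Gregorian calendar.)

December 13, 1694

December 1, 1694 is a Wednesday.
The first Monday is therefore December 6 (5 days later).
The second Monday is 6 + 1×7 = December 13.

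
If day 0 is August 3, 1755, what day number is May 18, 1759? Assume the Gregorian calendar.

Aug 3, 1755 → Aug 3, 1756: 366 days (Feb 29, 1756 is in that span).
Aug 3, 1756 → Aug 3, 1757: 365 days.
Aug 3, 1757 → Aug 3, 1758: 365 days.
Aug 3, 1758 → Sep 3, 1758: 31 days (August has 31).
Sep 3, 1758 → Oct 3, 1758: 30 days (September has 30).
Oct 3, 1758 → Nov 3, 1758: 31 days (October has 31).
Nov 3, 1758 → Dec 3, 1758: 30 days (November has 30).
Dec 3, 1758 → Jan 3, 1759: 31 days (December has 31).
Jan 3, 1759 → Feb 3, 1759: 31 days (January has 31).
Feb 3, 1759 → Mar 3, 1759: 28 days (February has 28).
Mar 3, 1759 → Apr 3, 1759: 31 days (March has 31).
Apr 3, 1759 → May 3, 1759: 30 days (April has 30).
May 3, 1759 → May 18, 1759: 15 days.
Total: 1384 days.

1384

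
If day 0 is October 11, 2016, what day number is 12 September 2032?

5815

Oct 11, 2016 → Oct 11, 2017: 365 days.
Oct 11, 2017 → Oct 11, 2018: 365 days.
Oct 11, 2018 → Oct 11, 2019: 365 days.
Oct 11, 2019 → Oct 11, 2020: 366 days (Feb 29, 2020 is in that span).
Oct 11, 2020 → Oct 11, 2021: 365 days.
Oct 11, 2021 → Oct 11, 2022: 365 days.
Oct 11, 2022 → Oct 11, 2023: 365 days.
Oct 11, 2023 → Oct 11, 2024: 366 days (Feb 29, 2024 is in that span).
Oct 11, 2024 → Oct 11, 2025: 365 days.
Oct 11, 2025 → Oct 11, 2026: 365 days.
Oct 11, 2026 → Oct 11, 2027: 365 days.
Oct 11, 2027 → Oct 11, 2028: 366 days (Feb 29, 2028 is in that span).
Oct 11, 2028 → Oct 11, 2029: 365 days.
Oct 11, 2029 → Oct 11, 2030: 365 days.
Oct 11, 2030 → Oct 11, 2031: 365 days.
Oct 11, 2031 → Nov 11, 2031: 31 days (October has 31).
Nov 11, 2031 → Dec 11, 2031: 30 days (November has 30).
Dec 11, 2031 → Jan 11, 2032: 31 days (December has 31).
Jan 11, 2032 → Feb 11, 2032: 31 days (January has 31).
Feb 11, 2032 → Mar 11, 2032: 29 days (February has 29).
Mar 11, 2032 → Apr 11, 2032: 31 days (March has 31).
Apr 11, 2032 → May 11, 2032: 30 days (April has 30).
May 11, 2032 → Jun 11, 2032: 31 days (May has 31).
Jun 11, 2032 → Jul 11, 2032: 30 days (June has 30).
Jul 11, 2032 → Aug 11, 2032: 31 days (July has 31).
Aug 11, 2032 → Sep 11, 2032: 31 days (August has 31).
Sep 11, 2032 → Sep 12, 2032: 1 days.
Total: 5815 days.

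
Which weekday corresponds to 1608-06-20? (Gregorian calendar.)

Doomsday rule: the anchor day for the 1600s is Tuesday. For year 08: 8÷12 = 0 r 8, and 8÷4 = 2, so 0+8+2 = 10.
Tuesday + 10 ≡ Friday — that's 1608's doomsday.
In June the doomsday date is Jun 6.
Jun 20 is 14 days after Jun 6; 14 mod 7 = 0, so Friday + 0 = Friday.

Friday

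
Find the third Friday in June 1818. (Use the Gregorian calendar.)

June 1, 1818 is a Monday.
The first Friday is therefore June 5 (4 days later).
The third Friday is 5 + 2×7 = June 19.

June 19, 1818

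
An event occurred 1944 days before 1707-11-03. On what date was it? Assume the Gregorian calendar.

July 8, 1702

−365 (one year) → Nov 3, 1706 (1579 left).
−365 (one year) → Nov 3, 1705 (1214 left).
−365 (one year) → Nov 3, 1704 (849 left).
−366 (one year; includes Feb 29, 1704) → Nov 3, 1703 (483 left).
−365 (one year) → Nov 3, 1702 (118 left).
−3 → Oct 31, 1702 (end of Oct, 31 days; 115 left).
−31 → Sep 30, 1702 (end of Sep, 30 days; 84 left).
−30 → Aug 31, 1702 (end of Aug, 31 days; 54 left).
−31 → Jul 31, 1702 (end of Jul, 31 days; 23 left).
−23 → Jul 8, 1702.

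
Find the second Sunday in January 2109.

January 1, 2109 is a Tuesday.
The first Sunday is therefore January 6 (5 days later).
The second Sunday is 6 + 1×7 = January 13.

January 13, 2109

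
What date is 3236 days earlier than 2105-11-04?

December 24, 2096

−365 (one year) → Nov 4, 2104 (2871 left).
−366 (one year; includes Feb 29, 2104) → Nov 4, 2103 (2505 left).
−365 (one year) → Nov 4, 2102 (2140 left).
−365 (one year) → Nov 4, 2101 (1775 left).
−365 (one year) → Nov 4, 2100 (1410 left).
−365 (one year) → Nov 4, 2099 (1045 left).
−365 (one year) → Nov 4, 2098 (680 left).
−365 (one year) → Nov 4, 2097 (315 left).
−4 → Oct 31, 2097 (end of Oct, 31 days; 311 left).
−31 → Sep 30, 2097 (end of Sep, 30 days; 280 left).
−30 → Aug 31, 2097 (end of Aug, 31 days; 250 left).
−31 → Jul 31, 2097 (end of Jul, 31 days; 219 left).
−31 → Jun 30, 2097 (end of Jun, 30 days; 188 left).
−30 → May 31, 2097 (end of May, 31 days; 158 left).
−31 → Apr 30, 2097 (end of Apr, 30 days; 127 left).
−30 → Mar 31, 2097 (end of Mar, 31 days; 97 left).
−31 → Feb 28, 2097 (end of Feb, 28 days; 66 left).
−28 → Jan 31, 2097 (end of Jan, 31 days; 38 left).
−31 → Dec 31, 2096 (end of Dec, 31 days; 7 left).
−7 → Dec 24, 2096.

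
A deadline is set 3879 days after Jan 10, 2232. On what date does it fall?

+366 (one year; includes Feb 29, 2232) → Jan 10, 2233 (3513 left).
+365 (one year) → Jan 10, 2234 (3148 left).
+365 (one year) → Jan 10, 2235 (2783 left).
+365 (one year) → Jan 10, 2236 (2418 left).
+366 (one year; includes Feb 29, 2236) → Jan 10, 2237 (2052 left).
+365 (one year) → Jan 10, 2238 (1687 left).
+365 (one year) → Jan 10, 2239 (1322 left).
+365 (one year) → Jan 10, 2240 (957 left).
+366 (one year; includes Feb 29, 2240) → Jan 10, 2241 (591 left).
+365 (one year) → Jan 10, 2242 (226 left).
Jan has 31 days: +22 → Feb 1, 2242 (204 left).
Feb has 28 days: +28 → Mar 1, 2242 (176 left).
Mar has 31 days: +31 → Apr 1, 2242 (145 left).
Apr has 30 days: +30 → May 1, 2242 (115 left).
May has 31 days: +31 → Jun 1, 2242 (84 left).
Jun has 30 days: +30 → Jul 1, 2242 (54 left).
Jul has 31 days: +31 → Aug 1, 2242 (23 left).
+23 → Aug 24, 2242.

August 24, 2242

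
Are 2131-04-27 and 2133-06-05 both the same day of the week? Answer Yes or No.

Yes

From Apr 27, 2131 to Jun 5, 2133 is 770 days.
770 mod 7 = 0, so they are the same weekday.
(Apr 27, 2131 is a Friday; Jun 5, 2133 is a Friday.)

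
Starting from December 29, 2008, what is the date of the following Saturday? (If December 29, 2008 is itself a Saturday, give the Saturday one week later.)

Dec 29, 2008 is a Monday.
From Monday to the next Saturday is 5 days.
Dec 29, 2008 + 5 = Jan 3, 2009.

January 3, 2009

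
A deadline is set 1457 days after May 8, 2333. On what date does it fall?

May 4, 2337

+365 (one year) → May 8, 2334 (1092 left).
+365 (one year) → May 8, 2335 (727 left).
+366 (one year; includes Feb 29, 2336) → May 8, 2336 (361 left).
May has 31 days: +24 → Jun 1, 2336 (337 left).
Jun has 30 days: +30 → Jul 1, 2336 (307 left).
Jul has 31 days: +31 → Aug 1, 2336 (276 left).
Aug has 31 days: +31 → Sep 1, 2336 (245 left).
Sep has 30 days: +30 → Oct 1, 2336 (215 left).
Oct has 31 days: +31 → Nov 1, 2336 (184 left).
Nov has 30 days: +30 → Dec 1, 2336 (154 left).
Dec has 31 days: +31 → Jan 1, 2337 (123 left).
Jan has 31 days: +31 → Feb 1, 2337 (92 left).
Feb has 28 days: +28 → Mar 1, 2337 (64 left).
Mar has 31 days: +31 → Apr 1, 2337 (33 left).
Apr has 30 days: +30 → May 1, 2337 (3 left).
+3 → May 4, 2337.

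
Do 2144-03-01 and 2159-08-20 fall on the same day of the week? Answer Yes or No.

No

From Mar 1, 2144 to Aug 20, 2159 is 5650 days.
5650 mod 7 = 1, so they are different weekdays.
(Mar 1, 2144 is a Sunday; Aug 20, 2159 is a Monday.)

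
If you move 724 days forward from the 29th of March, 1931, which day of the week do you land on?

Mar 29, 1931 is a Sunday.
724 mod 7 = 3, so 724 days after a Sunday is Sunday + 3 = Wednesday.

Wednesday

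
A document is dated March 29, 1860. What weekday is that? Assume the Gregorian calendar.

Thursday

January 1, 1860 is a Sunday.
Jan 1, 1860 → Feb 1, 1860: 31 days (January has 31).
Feb 1, 1860 → Mar 1, 1860: 29 days (February has 29).
Mar 1, 1860 → Mar 29, 1860: 28 days.
Total: 88 days.
88 mod 7 = 4, so Sunday + 4 = Thursday.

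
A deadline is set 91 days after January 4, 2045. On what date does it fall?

April 5, 2045

Jan has 31 days: +28 → Feb 1, 2045 (63 left).
Feb has 28 days: +28 → Mar 1, 2045 (35 left).
Mar has 31 days: +31 → Apr 1, 2045 (4 left).
+4 → Apr 5, 2045.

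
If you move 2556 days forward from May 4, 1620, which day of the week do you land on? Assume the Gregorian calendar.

First find the weekday of May 4, 1620. Doomsday rule: the anchor day for the 1600s is Tuesday. For year 20: 20÷12 = 1 r 8, and 8÷4 = 2, so 1+8+2 = 11.
Tuesday + 11 ≡ Saturday — that's 1620's doomsday.
In May the doomsday date is May 9.
May 4 is 5 days before May 9; 5 mod 7 = 5, so Saturday − 5 = Monday.
2556 mod 7 = 1, so 2556 days after a Monday is Monday + 1 = Tuesday.

Tuesday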